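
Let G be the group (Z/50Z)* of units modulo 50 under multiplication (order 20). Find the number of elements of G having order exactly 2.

1

The elements of order 2 are: 49.
That's 1.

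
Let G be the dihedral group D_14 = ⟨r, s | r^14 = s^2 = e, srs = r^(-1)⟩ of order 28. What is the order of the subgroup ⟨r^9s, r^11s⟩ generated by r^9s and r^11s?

|⟨r^9s⟩| = 2 and |⟨r^11s⟩| = 2, so |H| is a multiple of lcm(2, 2) = 2 and divides |G| = 28.
Closing under the operation: H = {e, r^2, r^4, r^6, r^8, r^10, r^12, rs, r^3s, r^5s, r^7s, r^9s, r^11s, r^13s}, so |H| = 14.

14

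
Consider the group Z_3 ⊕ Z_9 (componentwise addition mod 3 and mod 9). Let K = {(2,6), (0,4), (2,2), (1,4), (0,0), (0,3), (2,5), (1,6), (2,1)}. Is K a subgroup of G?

No

(0,4) ∈ K but its inverse (0,5) ∉ K, so K is not a subgroup.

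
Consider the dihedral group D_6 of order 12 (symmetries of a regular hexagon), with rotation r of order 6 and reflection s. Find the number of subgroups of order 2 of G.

7

|G| = 12 and 2 | 12, so subgroups of order 2 are possible by Lagrange.
The subgroups of order 2 are: {e, r^2s}; {e, r^3}; {e, r^3s}; {e, r^4s}; … (7 in all).
So G has 7 subgroups of order 2.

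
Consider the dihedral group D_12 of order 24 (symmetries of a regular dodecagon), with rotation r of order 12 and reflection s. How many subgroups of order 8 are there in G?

3

|G| = 24 and 8 | 24, so subgroups of order 8 are possible by Lagrange.
The subgroups of order 8 are: {e, r^3, r^6, r^9, rs, r^4s, r^7s, r^10s}; {e, r^3, r^6, r^9, r^2s, r^5s, r^8s, r^11s}; {e, r^3, r^6, r^9, s, r^3s, r^6s, r^9s}.
So G has 3 subgroups of order 8.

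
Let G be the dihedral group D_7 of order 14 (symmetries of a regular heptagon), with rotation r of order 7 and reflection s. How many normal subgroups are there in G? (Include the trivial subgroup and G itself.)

3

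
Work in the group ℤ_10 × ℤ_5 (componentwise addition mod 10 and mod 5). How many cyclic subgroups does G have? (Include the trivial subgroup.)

A cyclic subgroup of order d is generated by each of its φ(d) elements of order d, so the cyclic subgroups of order d number (#elements of order d)/φ(d).
Cyclic subgroups by order — order 1: 1; order 2: 1; order 5: 6; order 10: 6.
Total: 14.

14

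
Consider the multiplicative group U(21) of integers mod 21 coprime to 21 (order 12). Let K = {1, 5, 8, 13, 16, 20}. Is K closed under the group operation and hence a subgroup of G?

16 ∈ K but its inverse 4 ∉ K, so K is not a subgroup.

No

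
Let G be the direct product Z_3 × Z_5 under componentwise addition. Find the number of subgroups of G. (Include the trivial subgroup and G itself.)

|G| = 15, so by Lagrange every subgroup order divides 15. Divisors: 1, 3, 5, 15.
Subgroups by order — order 1: 1; order 3: 1; order 5: 1; order 15: 1.
Total: 1 + 1 + 1 + 1 = 4.

4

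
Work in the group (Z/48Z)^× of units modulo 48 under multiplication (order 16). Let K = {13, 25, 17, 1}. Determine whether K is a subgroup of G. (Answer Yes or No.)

13 ∈ K but its inverse 37 ∉ K, so K is not a subgroup.

No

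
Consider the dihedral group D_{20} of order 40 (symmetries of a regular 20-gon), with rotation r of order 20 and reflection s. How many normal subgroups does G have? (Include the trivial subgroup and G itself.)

9

G has 48 subgroups. Checking conjugation-invariance by order — order 1: 1/1 normal; order 2: 1/21 normal; order 4: 1/11 normal; order 5: 1/1 normal; order 8: 0/5 normal; order 10: 1/5 normal; order 20: 3/3 normal; order 40: 1/1 normal.
Total normal subgroups: 9.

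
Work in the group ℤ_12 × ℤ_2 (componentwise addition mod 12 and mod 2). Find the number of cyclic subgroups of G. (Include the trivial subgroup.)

Group the elements of G by the cyclic subgroup they generate; each cyclic subgroup of order d accounts for φ(d) elements.
Cyclic subgroups by order — order 1: 1; order 2: 3; order 3: 1; order 4: 2; order 6: 3; order 12: 2.
Total: 12.

12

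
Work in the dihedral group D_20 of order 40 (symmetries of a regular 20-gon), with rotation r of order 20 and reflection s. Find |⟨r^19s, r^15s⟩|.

10

|⟨r^19s⟩| = 2 and |⟨r^15s⟩| = 2, so |H| is a multiple of lcm(2, 2) = 2 and divides |G| = 40.
Closing under the operation: H = {e, r^4, r^8, r^12, r^16, r^3s, r^7s, r^11s, r^15s, r^19s}, so |H| = 10.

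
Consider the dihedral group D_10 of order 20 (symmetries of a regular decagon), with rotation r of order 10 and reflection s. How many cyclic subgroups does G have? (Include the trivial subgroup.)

14

Each element a generates a cyclic subgroup ⟨a⟩; distinct elements may generate the same one (a cyclic group of order d has φ(d) generators).
Cyclic subgroups by order — order 1: 1; order 2: 11; order 5: 1; order 10: 1.
Total: 14.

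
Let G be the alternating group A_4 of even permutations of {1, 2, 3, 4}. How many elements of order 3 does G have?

The elements of order 3 are: (2 3 4), (2 4 3), (1 2 3), (1 2 4), (1 3 2), (1 3 4), (1 4 2), (1 4 3).
That's 8.

8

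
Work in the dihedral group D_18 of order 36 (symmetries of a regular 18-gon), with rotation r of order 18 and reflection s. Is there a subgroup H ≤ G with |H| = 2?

2 | 36. A subgroup of order 2 is {e, r^10s}.

Yes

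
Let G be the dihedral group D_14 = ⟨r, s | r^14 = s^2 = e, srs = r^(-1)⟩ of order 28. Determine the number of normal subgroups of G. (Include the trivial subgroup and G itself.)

7

G has 28 subgroups. Checking conjugation-invariance by order — order 1: 1/1 normal; order 2: 1/15 normal; order 4: 0/7 normal; order 7: 1/1 normal; order 14: 3/3 normal; order 28: 1/1 normal.
Total normal subgroups: 7.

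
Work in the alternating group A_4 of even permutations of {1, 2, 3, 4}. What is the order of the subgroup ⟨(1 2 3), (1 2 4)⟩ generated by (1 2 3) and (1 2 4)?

|⟨(1 2 3)⟩| = 3 and |⟨(1 2 4)⟩| = 3, so |H| is a multiple of lcm(3, 3) = 3 and divides |G| = 12.
Closing {(1 2 3), (1 2 4)} under the group operation gives all of G, so |H| = 12.

12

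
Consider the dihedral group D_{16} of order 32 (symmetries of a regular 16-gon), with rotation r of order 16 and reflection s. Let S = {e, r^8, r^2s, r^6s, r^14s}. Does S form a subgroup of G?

No

|S| = 5 does not divide |G| = 32, so by Lagrange S is not a subgroup.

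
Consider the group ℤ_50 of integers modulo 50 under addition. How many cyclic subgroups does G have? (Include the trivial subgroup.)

6

Each element a generates a cyclic subgroup ⟨a⟩; distinct elements may generate the same one (a cyclic group of order d has φ(d) generators).
Cyclic subgroups by order — order 1: 1; order 2: 1; order 5: 1; order 10: 1; order 25: 1; order 50: 1.
Total: 6.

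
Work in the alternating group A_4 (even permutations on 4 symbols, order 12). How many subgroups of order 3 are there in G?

4

|G| = 12 and 3 | 12, so subgroups of order 3 are possible by Lagrange.
The subgroups of order 3 are: {e, (1 2 3), (1 3 2)}; {e, (1 2 4), (1 4 2)}; {e, (1 3 4), (1 4 3)}; {e, (2 3 4), (2 4 3)}.
So G has 4 subgroups of order 3.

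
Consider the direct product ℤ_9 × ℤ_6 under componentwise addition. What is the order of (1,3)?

18

The order of (1,3) in Z_9 × Z_6 is lcm(ord(1) in Z_9, ord(3) in Z_6).
ord(1) = 9 and ord(3) = 2, so |⟨(1,3)⟩| = lcm(9, 2) = 18.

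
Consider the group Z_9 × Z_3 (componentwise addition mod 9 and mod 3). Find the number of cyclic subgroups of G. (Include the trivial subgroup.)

8

Each element a generates a cyclic subgroup ⟨a⟩; distinct elements may generate the same one (a cyclic group of order d has φ(d) generators).
Cyclic subgroups by order — order 1: 1; order 3: 4; order 9: 3.
Total: 8.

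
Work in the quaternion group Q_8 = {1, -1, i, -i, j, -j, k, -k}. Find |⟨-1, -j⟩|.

4

|⟨-1⟩| = 2 and |⟨-j⟩| = 4, so |H| is a multiple of lcm(2, 4) = 4 and divides |G| = 8.
Closing under the operation: H = {1, -1, j, -j}, so |H| = 4.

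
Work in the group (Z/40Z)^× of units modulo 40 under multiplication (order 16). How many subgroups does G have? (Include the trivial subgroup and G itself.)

|G| = 16, so by Lagrange every subgroup order divides 16. Divisors: 1, 2, 4, 8, 16.
Subgroups by order — order 1: 1; order 2: 7; order 4: 11; order 8: 7; order 16: 1.
Total: 1 + 7 + 11 + 7 + 1 = 27.

27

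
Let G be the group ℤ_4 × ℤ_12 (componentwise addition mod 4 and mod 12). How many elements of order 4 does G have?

An element (a,b) has order lcm(ord(a), ord(b)); count pairs with lcm equal to 4.
Enumerating gives 12 such elements.

12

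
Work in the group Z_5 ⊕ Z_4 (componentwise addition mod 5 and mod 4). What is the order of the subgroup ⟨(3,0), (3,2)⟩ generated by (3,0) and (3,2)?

|⟨(3,0)⟩| = 5 and |⟨(3,2)⟩| = 10, so |H| is a multiple of lcm(5, 10) = 10 and divides |G| = 20.
Closing under the operation: H = {(0,0), (0,2), (1,0), (1,2), (2,0), (2,2), (3,0), (3,2), (4,0), (4,2)}, so |H| = 10.

10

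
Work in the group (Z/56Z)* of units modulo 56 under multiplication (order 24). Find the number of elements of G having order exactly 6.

Enumerating element orders in G gives 14 elements of order 6.

14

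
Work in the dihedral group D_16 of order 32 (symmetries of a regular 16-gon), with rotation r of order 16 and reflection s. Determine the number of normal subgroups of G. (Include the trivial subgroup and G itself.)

8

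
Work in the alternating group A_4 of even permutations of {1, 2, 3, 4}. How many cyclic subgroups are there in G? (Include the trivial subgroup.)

A cyclic subgroup of order d is generated by each of its φ(d) elements of order d, so the cyclic subgroups of order d number (#elements of order d)/φ(d).
Cyclic subgroups by order — order 1: 1; order 2: 3; order 3: 4.
Total: 8.

8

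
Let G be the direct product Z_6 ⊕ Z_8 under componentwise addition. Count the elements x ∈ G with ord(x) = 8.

An element (a,b) has order lcm(ord(a), ord(b)); count pairs with lcm equal to 8.
Enumerating gives 8 such elements.

8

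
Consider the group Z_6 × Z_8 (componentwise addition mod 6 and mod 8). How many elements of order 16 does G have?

0

An element (a,b) has order lcm(ord(a), ord(b)); count pairs with lcm equal to 16.
Enumerating gives 0 such elements.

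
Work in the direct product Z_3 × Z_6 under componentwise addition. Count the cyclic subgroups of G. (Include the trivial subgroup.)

Each element a generates a cyclic subgroup ⟨a⟩; distinct elements may generate the same one (a cyclic group of order d has φ(d) generators).
Cyclic subgroups by order — order 1: 1; order 2: 1; order 3: 4; order 6: 4.
Total: 10.

10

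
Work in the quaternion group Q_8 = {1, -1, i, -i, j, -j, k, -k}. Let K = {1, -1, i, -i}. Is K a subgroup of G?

|K| = 4 divides |G| = 8, consistent with Lagrange.
K contains the identity, every element's inverse is in K, and K is closed under ·: it is a subgroup.
In fact K = ⟨-i⟩.

Yes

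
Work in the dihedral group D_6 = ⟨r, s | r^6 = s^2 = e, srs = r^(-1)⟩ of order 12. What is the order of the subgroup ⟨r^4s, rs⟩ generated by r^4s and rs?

|⟨r^4s⟩| = 2 and |⟨rs⟩| = 2, so |H| is a multiple of lcm(2, 2) = 2 and divides |G| = 12.
Closing under the operation: H = {e, r^3, rs, r^4s}, so |H| = 4.

4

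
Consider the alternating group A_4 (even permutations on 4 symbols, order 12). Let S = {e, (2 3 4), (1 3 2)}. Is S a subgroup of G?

No

(1 3 2) ∈ S but its inverse (1 2 3) ∉ S, so S is not a subgroup.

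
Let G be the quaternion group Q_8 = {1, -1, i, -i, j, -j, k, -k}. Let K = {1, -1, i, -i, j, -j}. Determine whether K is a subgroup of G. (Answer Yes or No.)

|K| = 6 does not divide |G| = 8, so by Lagrange K is not a subgroup.

No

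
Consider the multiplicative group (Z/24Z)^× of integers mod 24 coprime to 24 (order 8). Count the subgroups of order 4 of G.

7

|G| = 8 and 4 | 8, so subgroups of order 4 are possible by Lagrange.
The subgroups of order 4 are: {1, 11, 13, 23}; {1, 11, 17, 19}; {1, 5, 7, 11}; {1, 5, 13, 17}; … (7 in all).
So G has 7 subgroups of order 4.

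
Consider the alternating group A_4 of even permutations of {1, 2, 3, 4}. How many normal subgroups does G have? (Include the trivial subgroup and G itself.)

G has 10 subgroups. Checking conjugation-invariance by order — order 1: 1/1 normal; order 2: 0/3 normal; order 3: 0/4 normal; order 4: 1/1 normal; order 12: 1/1 normal.
Total normal subgroups: 3.

3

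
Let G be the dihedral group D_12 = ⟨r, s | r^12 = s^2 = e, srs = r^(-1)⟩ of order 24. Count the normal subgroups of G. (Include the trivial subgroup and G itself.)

G has 34 subgroups. Checking conjugation-invariance by order — order 1: 1/1 normal; order 2: 1/13 normal; order 3: 1/1 normal; order 4: 1/7 normal; order 6: 1/5 normal; order 8: 0/3 normal; order 12: 3/3 normal; order 24: 1/1 normal.
Total normal subgroups: 9.

9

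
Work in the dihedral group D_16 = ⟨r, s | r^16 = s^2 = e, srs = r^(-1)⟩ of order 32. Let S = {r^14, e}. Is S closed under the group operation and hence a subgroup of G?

No

r^14 ∈ S but its inverse r^2 ∉ S, so S is not a subgroup.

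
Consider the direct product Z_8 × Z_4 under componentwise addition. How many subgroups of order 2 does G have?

3

|G| = 32 and 2 | 32, so subgroups of order 2 are possible by Lagrange.
The subgroups of order 2 are: {(0,0), (0,2)}; {(0,0), (4,0)}; {(0,0), (4,2)}.
So G has 3 subgroups of order 2.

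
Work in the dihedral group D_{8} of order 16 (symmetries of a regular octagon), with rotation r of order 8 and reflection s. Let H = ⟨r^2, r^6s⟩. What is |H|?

8

|⟨r^2⟩| = 4 and |⟨r^6s⟩| = 2, so |H| is a multiple of lcm(4, 2) = 4 and divides |G| = 16.
Closing under the operation: H = {e, r^2, r^4, r^6, s, r^2s, r^4s, r^6s}, so |H| = 8.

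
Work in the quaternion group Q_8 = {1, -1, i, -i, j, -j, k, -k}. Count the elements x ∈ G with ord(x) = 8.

0

No element of G has order 8 (even though 8 | 8).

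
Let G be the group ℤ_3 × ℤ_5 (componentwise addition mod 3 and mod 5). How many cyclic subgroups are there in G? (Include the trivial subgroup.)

4

Group the elements of G by the cyclic subgroup they generate; each cyclic subgroup of order d accounts for φ(d) elements.
Cyclic subgroups by order — order 1: 1; order 3: 1; order 5: 1; order 15: 1.
Total: 4.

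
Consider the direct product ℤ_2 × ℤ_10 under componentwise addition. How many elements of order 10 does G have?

An element (a,b) has order lcm(ord(a), ord(b)); count pairs with lcm equal to 10.
Enumerating gives 12 such elements.

12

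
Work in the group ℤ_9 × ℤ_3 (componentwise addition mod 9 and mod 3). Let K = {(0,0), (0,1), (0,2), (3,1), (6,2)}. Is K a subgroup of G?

No

|K| = 5 does not divide |G| = 27, so by Lagrange K is not a subgroup.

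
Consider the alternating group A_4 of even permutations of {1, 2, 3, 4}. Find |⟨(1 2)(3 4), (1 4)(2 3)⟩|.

4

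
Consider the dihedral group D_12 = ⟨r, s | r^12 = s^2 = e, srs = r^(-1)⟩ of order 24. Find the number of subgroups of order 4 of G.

7

|G| = 24 and 4 | 24, so subgroups of order 4 are possible by Lagrange.
The subgroups of order 4 are: {e, r^6, r^4s, r^10s}; {e, r^6, r^5s, r^11s}; {e, r^6, r^2s, r^8s}; {e, r^3, r^6, r^9}; … (7 in all).
So G has 7 subgroups of order 4.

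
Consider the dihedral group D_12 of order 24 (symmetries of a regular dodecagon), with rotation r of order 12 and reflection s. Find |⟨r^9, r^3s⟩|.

|⟨r^9⟩| = 4 and |⟨r^3s⟩| = 2, so |H| is a multiple of lcm(4, 2) = 4 and divides |G| = 24.
Closing under the operation: H = {e, r^3, r^6, r^9, s, r^3s, r^6s, r^9s}, so |H| = 8.

8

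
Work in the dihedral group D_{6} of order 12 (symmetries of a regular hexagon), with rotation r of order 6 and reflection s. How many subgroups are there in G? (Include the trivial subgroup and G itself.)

16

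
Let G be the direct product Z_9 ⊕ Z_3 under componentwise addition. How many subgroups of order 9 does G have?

4

|G| = 27 and 9 | 27, so subgroups of order 9 are possible by Lagrange.
The subgroups of order 9 are: {(0,0), (0,1), (0,2), (3,0), (3,1), (3,2), (6,0), (6,1), (6,2)}; {(0,0), (1,0), (2,0), (3,0), (4,0), (5,0), (6,0), (7,0), (8,0)}; {(0,0), (1,1), (2,2), (3,0), (4,1), (5,2), (6,0), (7,1), (8,2)}; {(0,0), (1,2), (2,1), (3,0), (4,2), (5,1), (6,0), (7,2), (8,1)}.
So G has 4 subgroups of order 9.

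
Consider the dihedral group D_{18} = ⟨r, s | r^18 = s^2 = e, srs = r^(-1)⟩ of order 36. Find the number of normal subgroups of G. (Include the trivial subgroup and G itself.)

G has 45 subgroups. Checking conjugation-invariance by order — order 1: 1/1 normal; order 2: 1/19 normal; order 3: 1/1 normal; order 4: 0/9 normal; order 6: 1/7 normal; order 9: 1/1 normal; order 12: 0/3 normal; order 18: 3/3 normal; order 36: 1/1 normal.
Total normal subgroups: 9.

9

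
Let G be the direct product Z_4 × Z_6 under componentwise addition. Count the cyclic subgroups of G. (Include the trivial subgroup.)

Group the elements of G by the cyclic subgroup they generate; each cyclic subgroup of order d accounts for φ(d) elements.
Cyclic subgroups by order — order 1: 1; order 2: 3; order 3: 1; order 4: 2; order 6: 3; order 12: 2.
Total: 12.

12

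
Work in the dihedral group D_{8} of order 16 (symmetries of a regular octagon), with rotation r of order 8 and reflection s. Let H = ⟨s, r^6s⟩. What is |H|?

8

|⟨s⟩| = 2 and |⟨r^6s⟩| = 2, so |H| is a multiple of lcm(2, 2) = 2 and divides |G| = 16.
Closing under the operation: H = {e, r^2, r^4, r^6, s, r^2s, r^4s, r^6s}, so |H| = 8.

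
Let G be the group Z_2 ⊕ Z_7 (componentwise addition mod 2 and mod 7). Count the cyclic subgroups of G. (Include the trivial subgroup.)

4

Group the elements of G by the cyclic subgroup they generate; each cyclic subgroup of order d accounts for φ(d) elements.
Cyclic subgroups by order — order 1: 1; order 2: 1; order 7: 1; order 14: 1.
Total: 4.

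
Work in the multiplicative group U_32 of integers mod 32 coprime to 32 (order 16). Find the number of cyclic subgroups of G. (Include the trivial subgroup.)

Each element a generates a cyclic subgroup ⟨a⟩; distinct elements may generate the same one (a cyclic group of order d has φ(d) generators).
Cyclic subgroups by order — order 1: 1; order 2: 3; order 4: 2; order 8: 2.
Total: 8.

8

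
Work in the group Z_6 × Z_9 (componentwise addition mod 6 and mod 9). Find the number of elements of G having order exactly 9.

18

An element (a,b) has order lcm(ord(a), ord(b)); count pairs with lcm equal to 9.
Enumerating gives 18 such elements.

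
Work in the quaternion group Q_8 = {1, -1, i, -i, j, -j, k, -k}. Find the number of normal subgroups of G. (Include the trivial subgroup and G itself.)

6

G has 6 subgroups. Checking conjugation-invariance by order — order 1: 1/1 normal; order 2: 1/1 normal; order 4: 3/3 normal; order 8: 1/1 normal.
Total normal subgroups: 6.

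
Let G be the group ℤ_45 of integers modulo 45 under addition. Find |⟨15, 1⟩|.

45

|⟨15⟩| = 3 and |⟨1⟩| = 45, so |H| is a multiple of lcm(3, 45) = 45 and divides |G| = 45.
Closing {15, 1} under the group operation gives all of G, so |H| = 45.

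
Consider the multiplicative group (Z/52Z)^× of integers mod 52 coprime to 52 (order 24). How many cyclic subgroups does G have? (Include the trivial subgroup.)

A cyclic subgroup of order d is generated by each of its φ(d) elements of order d, so the cyclic subgroups of order d number (#elements of order d)/φ(d).
Cyclic subgroups by order — order 1: 1; order 2: 3; order 3: 1; order 4: 2; order 6: 3; order 12: 2.
Total: 12.

12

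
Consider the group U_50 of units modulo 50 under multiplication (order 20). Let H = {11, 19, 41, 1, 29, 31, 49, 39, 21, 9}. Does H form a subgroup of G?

|H| = 10 divides |G| = 20, consistent with Lagrange.
H contains the identity, every element's inverse is in H, and H is closed under ·: it is a subgroup.
In fact H = ⟨39⟩.

Yes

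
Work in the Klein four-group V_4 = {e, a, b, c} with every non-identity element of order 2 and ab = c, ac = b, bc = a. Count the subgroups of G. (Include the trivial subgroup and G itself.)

5

|G| = 4, so by Lagrange every subgroup order divides 4. Divisors: 1, 2, 4.
Subgroups by order — order 1: 1; order 2: 3; order 4: 1.
Total: 1 + 3 + 1 = 5.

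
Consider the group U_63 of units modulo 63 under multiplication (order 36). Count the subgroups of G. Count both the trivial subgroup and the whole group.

30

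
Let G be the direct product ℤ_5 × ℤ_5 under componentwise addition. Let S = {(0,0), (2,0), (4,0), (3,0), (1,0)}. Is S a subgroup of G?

Yes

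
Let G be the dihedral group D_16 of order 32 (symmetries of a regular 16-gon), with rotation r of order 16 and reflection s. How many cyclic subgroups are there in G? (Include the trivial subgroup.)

21

Each element a generates a cyclic subgroup ⟨a⟩; distinct elements may generate the same one (a cyclic group of order d has φ(d) generators).
Cyclic subgroups by order — order 1: 1; order 2: 17; order 4: 1; order 8: 1; order 16: 1.
Total: 21.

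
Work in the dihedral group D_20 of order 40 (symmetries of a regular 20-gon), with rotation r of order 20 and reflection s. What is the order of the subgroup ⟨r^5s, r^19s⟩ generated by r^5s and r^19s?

20

|⟨r^5s⟩| = 2 and |⟨r^19s⟩| = 2, so |H| is a multiple of lcm(2, 2) = 2 and divides |G| = 40.
Closing under the operation: H = {e, r^2, r^4, r^6, r^8, r^10, r^12, r^14, r^16, r^18, rs, r^3s, r^5s, r^7s, r^9s, r^11s, r^13s, r^15s, r^17s, r^19s}, so |H| = 20.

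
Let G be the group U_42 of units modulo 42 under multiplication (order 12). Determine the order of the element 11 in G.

6

Compute successive powers of 11 mod 42: 11, 37, 29, 25, 23, 1; 11^6 ≡ 1 (mod 42).
So |⟨11⟩| = 6.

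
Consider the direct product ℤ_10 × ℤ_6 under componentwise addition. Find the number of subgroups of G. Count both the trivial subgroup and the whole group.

20

|G| = 60, so by Lagrange every subgroup order divides 60. Divisors: 1, 2, 3, 4, 5, 6, 10, 12, 15, 20, 30, 60.
Subgroups by order — order 1: 1; order 2: 3; order 3: 1; order 4: 1; order 5: 1; order 6: 3; order 10: 3; order 12: 1; order 15: 1; order 20: 1; order 30: 3; order 60: 1.
Total: 1 + 3 + 1 + 1 + 1 + 3 + 3 + 1 + 1 + 1 + 3 + 1 = 20.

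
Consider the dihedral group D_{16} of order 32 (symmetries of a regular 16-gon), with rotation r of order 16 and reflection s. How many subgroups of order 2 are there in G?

17

|G| = 32 and 2 | 32, so subgroups of order 2 are possible by Lagrange.
The subgroups of order 2 are: {e, r^10s}; {e, r^11s}; {e, r^12s}; {e, r^13s}; … (17 in all).
So G has 17 subgroups of order 2.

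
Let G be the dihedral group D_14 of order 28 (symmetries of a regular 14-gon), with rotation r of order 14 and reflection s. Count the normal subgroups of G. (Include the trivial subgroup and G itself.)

G has 28 subgroups. Checking conjugation-invariance by order — order 1: 1/1 normal; order 2: 1/15 normal; order 4: 0/7 normal; order 7: 1/1 normal; order 14: 3/3 normal; order 28: 1/1 normal.
Total normal subgroups: 7.

7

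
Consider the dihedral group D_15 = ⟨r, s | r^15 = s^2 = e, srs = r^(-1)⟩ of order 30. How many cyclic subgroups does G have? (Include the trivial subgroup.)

Group the elements of G by the cyclic subgroup they generate; each cyclic subgroup of order d accounts for φ(d) elements.
Cyclic subgroups by order — order 1: 1; order 2: 15; order 3: 1; order 5: 1; order 15: 1.
Total: 19.

19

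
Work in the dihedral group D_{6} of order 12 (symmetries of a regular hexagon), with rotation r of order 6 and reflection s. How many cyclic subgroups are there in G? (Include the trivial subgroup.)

Each element a generates a cyclic subgroup ⟨a⟩; distinct elements may generate the same one (a cyclic group of order d has φ(d) generators).
Cyclic subgroups by order — order 1: 1; order 2: 7; order 3: 1; order 6: 1.
Total: 10.

10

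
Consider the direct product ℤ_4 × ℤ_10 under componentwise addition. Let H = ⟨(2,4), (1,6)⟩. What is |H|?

|⟨(2,4)⟩| = 10 and |⟨(1,6)⟩| = 20, so |H| is a multiple of lcm(10, 20) = 20 and divides |G| = 40.
Closing under the operation: H = {(0,0), (0,2), (0,4), (0,6), (0,8), (1,0), (1,2), (1,4), (1,6), (1,8), (2,0), (2,2), (2,4), (2,6), (2,8), (3,0), (3,2), (3,4), (3,6), (3,8)}, so |H| = 20.

20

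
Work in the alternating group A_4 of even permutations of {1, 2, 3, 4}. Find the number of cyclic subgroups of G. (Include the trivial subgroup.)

Each element a generates a cyclic subgroup ⟨a⟩; distinct elements may generate the same one (a cyclic group of order d has φ(d) generators).
Cyclic subgroups by order — order 1: 1; order 2: 3; order 3: 4.
Total: 8.

8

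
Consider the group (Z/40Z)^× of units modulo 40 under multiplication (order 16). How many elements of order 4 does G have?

The elements of order 4 are: 3, 7, 13, 17, 23, 27, 33, 37.
That's 8.

8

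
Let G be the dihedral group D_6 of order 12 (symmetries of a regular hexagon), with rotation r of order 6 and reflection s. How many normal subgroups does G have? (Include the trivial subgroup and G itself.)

G has 16 subgroups. Checking conjugation-invariance by order — order 1: 1/1 normal; order 2: 1/7 normal; order 3: 1/1 normal; order 4: 0/3 normal; order 6: 3/3 normal; order 12: 1/1 normal.
Total normal subgroups: 7.

7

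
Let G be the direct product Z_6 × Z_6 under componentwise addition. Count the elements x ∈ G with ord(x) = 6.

24

An element (a,b) has order lcm(ord(a), ord(b)); count pairs with lcm equal to 6.
Enumerating gives 24 such elements.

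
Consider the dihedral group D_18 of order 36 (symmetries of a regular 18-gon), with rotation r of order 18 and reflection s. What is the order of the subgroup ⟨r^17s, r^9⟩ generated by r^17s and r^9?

4

|⟨r^17s⟩| = 2 and |⟨r^9⟩| = 2, so |H| is a multiple of lcm(2, 2) = 2 and divides |G| = 36.
Closing under the operation: H = {e, r^9, r^8s, r^17s}, so |H| = 4.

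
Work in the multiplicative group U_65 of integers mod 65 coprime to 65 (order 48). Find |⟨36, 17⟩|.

24

|⟨36⟩| = 6 and |⟨17⟩| = 12, so |H| is a multiple of lcm(6, 12) = 12 and divides |G| = 48.
Closing under the operation: H = {1, 3, 4, 9, 12, 14, 16, 17, 22, 23, 27, 29, 36, 38, 42, 43, 48, 49, 51, 53, 56, 61, 62, 64}, so |H| = 24.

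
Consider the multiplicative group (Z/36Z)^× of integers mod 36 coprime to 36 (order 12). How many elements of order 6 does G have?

The elements of order 6 are: 5, 7, 11, 23, 29, 31.
That's 6.

6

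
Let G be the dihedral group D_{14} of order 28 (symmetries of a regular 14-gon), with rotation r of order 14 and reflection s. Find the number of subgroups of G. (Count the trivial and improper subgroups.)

28

|G| = 28, so by Lagrange every subgroup order divides 28. Divisors: 1, 2, 4, 7, 14, 28.
Subgroups by order — order 1: 1; order 2: 15; order 4: 7; order 7: 1; order 14: 3; order 28: 1.
Total: 1 + 15 + 7 + 1 + 3 + 1 = 28.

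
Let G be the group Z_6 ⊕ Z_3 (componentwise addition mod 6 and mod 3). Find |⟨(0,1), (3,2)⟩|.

6

|⟨(0,1)⟩| = 3 and |⟨(3,2)⟩| = 6, so |H| is a multiple of lcm(3, 6) = 6 and divides |G| = 18.
Closing under the operation: H = {(0,0), (0,1), (0,2), (3,0), (3,1), (3,2)}, so |H| = 6.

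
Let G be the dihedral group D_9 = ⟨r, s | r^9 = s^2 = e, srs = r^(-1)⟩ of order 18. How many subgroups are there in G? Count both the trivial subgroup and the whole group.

|G| = 18, so by Lagrange every subgroup order divides 18. Divisors: 1, 2, 3, 6, 9, 18.
Subgroups by order — order 1: 1; order 2: 9; order 3: 1; order 6: 3; order 9: 1; order 18: 1.
Total: 1 + 9 + 1 + 3 + 1 + 1 = 16.

16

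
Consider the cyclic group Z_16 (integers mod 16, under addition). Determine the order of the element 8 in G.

2

In Z_16, the order of an element a is n/gcd(a, n).
gcd(8, 16) = 8, so |⟨8⟩| = 16/8 = 2.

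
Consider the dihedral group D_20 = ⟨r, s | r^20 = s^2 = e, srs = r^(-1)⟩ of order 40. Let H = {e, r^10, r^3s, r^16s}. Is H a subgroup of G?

Closure fails: r^3s · r^10 = r^13s ∉ H. So H is not a subgroup.

No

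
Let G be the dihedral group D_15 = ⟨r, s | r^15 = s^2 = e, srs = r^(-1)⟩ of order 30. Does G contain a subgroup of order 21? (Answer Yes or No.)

No

21 does not divide |G| = 30, so by Lagrange no subgroup of order 21 exists.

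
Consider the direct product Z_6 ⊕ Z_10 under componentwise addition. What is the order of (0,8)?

The order of (0,8) in Z_6 × Z_10 is lcm(ord(0) in Z_6, ord(8) in Z_10).
ord(0) = 1 and ord(8) = 5, so |⟨(0,8)⟩| = lcm(1, 5) = 5.

5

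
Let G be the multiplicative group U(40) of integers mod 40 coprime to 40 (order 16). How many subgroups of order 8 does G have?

7

|G| = 16 and 8 | 16, so subgroups of order 8 are possible by Lagrange.
The subgroups of order 8 are: {1, 7, 9, 11, 13, 19, 23, 37}; {1, 3, 9, 11, 17, 19, 27, 33}; {1, 9, 11, 19, 21, 29, 31, 39}; {1, 9, 13, 17, 21, 29, 33, 37}; … (7 in all).
So G has 7 subgroups of order 8.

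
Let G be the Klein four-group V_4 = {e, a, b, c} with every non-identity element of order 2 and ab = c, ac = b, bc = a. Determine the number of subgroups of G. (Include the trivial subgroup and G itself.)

|G| = 4, so by Lagrange every subgroup order divides 4. Divisors: 1, 2, 4.
Subgroups by order — order 1: 1; order 2: 3; order 4: 1.
Total: 1 + 3 + 1 = 5.

5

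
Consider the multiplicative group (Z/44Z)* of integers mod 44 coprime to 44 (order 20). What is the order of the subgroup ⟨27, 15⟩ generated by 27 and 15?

|⟨27⟩| = 10 and |⟨15⟩| = 10, so |H| is a multiple of lcm(10, 10) = 10 and divides |G| = 20.
Closing under the operation: H = {1, 3, 5, 9, 15, 23, 25, 27, 31, 37}, so |H| = 10.

10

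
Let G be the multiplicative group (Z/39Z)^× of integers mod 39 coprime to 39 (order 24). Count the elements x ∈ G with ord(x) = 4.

4

The elements of order 4 are: 5, 8, 31, 34.
That's 4.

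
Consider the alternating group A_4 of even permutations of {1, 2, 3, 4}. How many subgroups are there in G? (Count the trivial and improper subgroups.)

10

|G| = 12, so by Lagrange every subgroup order divides 12. Divisors: 1, 2, 3, 4, 6, 12.
Subgroups by order — order 1: 1; order 2: 3; order 3: 4; order 4: 1; order 6: 0; order 12: 1.
Total: 1 + 3 + 4 + 1 + 0 + 1 = 10.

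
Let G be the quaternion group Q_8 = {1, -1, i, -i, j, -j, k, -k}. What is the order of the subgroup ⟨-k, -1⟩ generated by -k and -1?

4

|⟨-k⟩| = 4 and |⟨-1⟩| = 2, so |H| is a multiple of lcm(4, 2) = 4 and divides |G| = 8.
Closing under the operation: H = {1, -1, k, -k}, so |H| = 4.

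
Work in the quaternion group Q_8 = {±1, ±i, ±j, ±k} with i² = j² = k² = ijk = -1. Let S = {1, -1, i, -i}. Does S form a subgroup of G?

|S| = 4 divides |G| = 8, consistent with Lagrange.
S contains the identity, every element's inverse is in S, and S is closed under ·: it is a subgroup.
In fact S = ⟨-i⟩.

Yes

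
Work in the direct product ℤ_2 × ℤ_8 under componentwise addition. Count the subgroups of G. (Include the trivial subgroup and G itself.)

11

|G| = 16, so by Lagrange every subgroup order divides 16. Divisors: 1, 2, 4, 8, 16.
Subgroups by order — order 1: 1; order 2: 3; order 4: 3; order 8: 3; order 16: 1.
Total: 1 + 3 + 3 + 3 + 1 = 11.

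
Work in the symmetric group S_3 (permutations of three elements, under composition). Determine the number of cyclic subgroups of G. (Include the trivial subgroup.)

Group the elements of G by the cyclic subgroup they generate; each cyclic subgroup of order d accounts for φ(d) elements.
Cyclic subgroups by order — order 1: 1; order 2: 3; order 3: 1.
Total: 5.

5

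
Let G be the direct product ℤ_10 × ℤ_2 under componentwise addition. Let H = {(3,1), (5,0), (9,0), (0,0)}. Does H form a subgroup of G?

No

(3,1) ∈ H but its inverse (7,1) ∉ H, so H is not a subgroup.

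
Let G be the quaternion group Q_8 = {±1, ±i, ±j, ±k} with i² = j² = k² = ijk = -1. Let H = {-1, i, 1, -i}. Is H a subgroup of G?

|H| = 4 divides |G| = 8, consistent with Lagrange.
H contains the identity, every element's inverse is in H, and H is closed under ·: it is a subgroup.
In fact H = ⟨-i⟩.

Yes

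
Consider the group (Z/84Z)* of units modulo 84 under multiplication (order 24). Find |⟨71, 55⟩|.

|⟨71⟩| = 2 and |⟨55⟩| = 2, so |H| is a multiple of lcm(2, 2) = 2 and divides |G| = 24.
Closing under the operation: H = {1, 41, 55, 71}, so |H| = 4.

4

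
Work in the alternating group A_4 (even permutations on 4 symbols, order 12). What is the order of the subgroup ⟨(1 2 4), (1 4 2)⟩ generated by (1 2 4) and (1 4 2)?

3

|⟨(1 2 4)⟩| = 3 and |⟨(1 4 2)⟩| = 3, so |H| is a multiple of lcm(3, 3) = 3 and divides |G| = 12.
Closing under the operation: H = {e, (1 2 4), (1 4 2)}, so |H| = 3.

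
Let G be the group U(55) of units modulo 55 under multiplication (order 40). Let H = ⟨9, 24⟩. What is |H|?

20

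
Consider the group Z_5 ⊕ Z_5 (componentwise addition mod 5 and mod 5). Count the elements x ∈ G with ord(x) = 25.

0

An element (a,b) has order lcm(ord(a), ord(b)); count pairs with lcm equal to 25.
Enumerating gives 0 such elements.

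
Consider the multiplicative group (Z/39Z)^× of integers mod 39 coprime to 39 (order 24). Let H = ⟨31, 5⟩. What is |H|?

8

|⟨31⟩| = 4 and |⟨5⟩| = 4, so |H| is a multiple of lcm(4, 4) = 4 and divides |G| = 24.
Closing under the operation: H = {1, 5, 8, 14, 25, 31, 34, 38}, so |H| = 8.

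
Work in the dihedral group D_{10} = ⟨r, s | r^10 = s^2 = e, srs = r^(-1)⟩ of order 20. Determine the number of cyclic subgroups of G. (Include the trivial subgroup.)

14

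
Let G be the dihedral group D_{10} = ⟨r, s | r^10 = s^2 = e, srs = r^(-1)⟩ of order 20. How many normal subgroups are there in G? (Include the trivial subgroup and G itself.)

G has 22 subgroups. Checking conjugation-invariance by order — order 1: 1/1 normal; order 2: 1/11 normal; order 4: 0/5 normal; order 5: 1/1 normal; order 10: 3/3 normal; order 20: 1/1 normal.
Total normal subgroups: 7.

7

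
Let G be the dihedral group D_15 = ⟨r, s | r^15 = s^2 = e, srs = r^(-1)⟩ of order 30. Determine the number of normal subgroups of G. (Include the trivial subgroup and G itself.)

5

G has 28 subgroups. Checking conjugation-invariance by order — order 1: 1/1 normal; order 2: 0/15 normal; order 3: 1/1 normal; order 5: 1/1 normal; order 6: 0/5 normal; order 10: 0/3 normal; order 15: 1/1 normal; order 30: 1/1 normal.
Total normal subgroups: 5.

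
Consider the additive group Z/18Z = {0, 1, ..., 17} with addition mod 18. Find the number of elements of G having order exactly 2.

1

In a cyclic group of order 18, the number of elements of order d (for d | 18) is φ(d).
φ(2) = 1.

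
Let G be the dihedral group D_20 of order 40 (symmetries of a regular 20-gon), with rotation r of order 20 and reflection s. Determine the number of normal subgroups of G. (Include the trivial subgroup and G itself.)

9

G has 48 subgroups. Checking conjugation-invariance by order — order 1: 1/1 normal; order 2: 1/21 normal; order 4: 1/11 normal; order 5: 1/1 normal; order 8: 0/5 normal; order 10: 1/5 normal; order 20: 3/3 normal; order 40: 1/1 normal.
Total normal subgroups: 9.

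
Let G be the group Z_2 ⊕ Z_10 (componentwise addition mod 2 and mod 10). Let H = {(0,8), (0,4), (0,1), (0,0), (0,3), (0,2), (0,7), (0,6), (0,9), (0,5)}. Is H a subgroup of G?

Yes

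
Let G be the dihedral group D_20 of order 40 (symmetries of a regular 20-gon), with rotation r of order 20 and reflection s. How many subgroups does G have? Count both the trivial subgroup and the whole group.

48

|G| = 40, so by Lagrange every subgroup order divides 40. Divisors: 1, 2, 4, 5, 8, 10, 20, 40.
Subgroups by order — order 1: 1; order 2: 21; order 4: 11; order 5: 1; order 8: 5; order 10: 5; order 20: 3; order 40: 1.
Total: 1 + 21 + 11 + 1 + 5 + 5 + 3 + 1 = 48.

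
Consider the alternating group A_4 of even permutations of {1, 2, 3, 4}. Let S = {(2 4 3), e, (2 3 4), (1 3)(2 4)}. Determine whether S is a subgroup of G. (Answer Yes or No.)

No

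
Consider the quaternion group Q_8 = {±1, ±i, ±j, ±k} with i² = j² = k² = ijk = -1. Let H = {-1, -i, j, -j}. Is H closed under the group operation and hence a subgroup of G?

No

The identity 1 ∉ H, so H is not a subgroup.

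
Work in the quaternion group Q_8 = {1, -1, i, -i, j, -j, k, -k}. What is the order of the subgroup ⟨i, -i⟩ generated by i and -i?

|⟨i⟩| = 4 and |⟨-i⟩| = 4, so |H| is a multiple of lcm(4, 4) = 4 and divides |G| = 8.
Closing under the operation: H = {1, -1, i, -i}, so |H| = 4.

4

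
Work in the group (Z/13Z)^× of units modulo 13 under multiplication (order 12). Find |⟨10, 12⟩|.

|⟨10⟩| = 6 and |⟨12⟩| = 2, so |H| is a multiple of lcm(6, 2) = 6 and divides |G| = 12.
Closing under the operation: H = {1, 3, 4, 9, 10, 12}, so |H| = 6.

6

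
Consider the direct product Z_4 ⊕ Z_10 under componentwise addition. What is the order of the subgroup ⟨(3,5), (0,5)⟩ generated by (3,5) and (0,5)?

|⟨(3,5)⟩| = 4 and |⟨(0,5)⟩| = 2, so |H| is a multiple of lcm(4, 2) = 4 and divides |G| = 40.
Closing under the operation: H = {(0,0), (0,5), (1,0), (1,5), (2,0), (2,5), (3,0), (3,5)}, so |H| = 8.

8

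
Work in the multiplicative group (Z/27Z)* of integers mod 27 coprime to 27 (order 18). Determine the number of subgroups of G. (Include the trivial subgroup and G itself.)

6

|G| = 18, so by Lagrange every subgroup order divides 18. Divisors: 1, 2, 3, 6, 9, 18.
Subgroups by order — order 1: 1; order 2: 1; order 3: 1; order 6: 1; order 9: 1; order 18: 1.
Total: 1 + 1 + 1 + 1 + 1 + 1 = 6.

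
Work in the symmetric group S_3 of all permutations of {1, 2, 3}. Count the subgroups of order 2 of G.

|G| = 6 and 2 | 6, so subgroups of order 2 are possible by Lagrange.
The subgroups of order 2 are: {e, (1 2)}; {e, (1 3)}; {e, (2 3)}.
So G has 3 subgroups of order 2.

3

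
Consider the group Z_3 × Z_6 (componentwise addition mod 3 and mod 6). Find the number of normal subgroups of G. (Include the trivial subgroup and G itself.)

12

G is abelian, so every subgroup is normal.
G has 12 subgroups in total, hence 12 normal subgroups.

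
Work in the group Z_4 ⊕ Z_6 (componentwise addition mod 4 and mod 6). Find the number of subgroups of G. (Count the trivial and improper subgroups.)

16

|G| = 24, so by Lagrange every subgroup order divides 24. Divisors: 1, 2, 3, 4, 6, 8, 12, 24.
Subgroups by order — order 1: 1; order 2: 3; order 3: 1; order 4: 3; order 6: 3; order 8: 1; order 12: 3; order 24: 1.
Total: 1 + 3 + 1 + 3 + 3 + 1 + 3 + 1 = 16.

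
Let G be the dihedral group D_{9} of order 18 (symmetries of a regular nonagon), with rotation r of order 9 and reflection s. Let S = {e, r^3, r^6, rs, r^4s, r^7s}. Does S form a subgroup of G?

Yes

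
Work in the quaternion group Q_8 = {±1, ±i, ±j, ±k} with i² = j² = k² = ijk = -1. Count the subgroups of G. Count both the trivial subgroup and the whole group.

6

|G| = 8, so by Lagrange every subgroup order divides 8. Divisors: 1, 2, 4, 8.
Subgroups by order — order 1: 1; order 2: 1; order 4: 3; order 8: 1.
Total: 1 + 1 + 3 + 1 = 6.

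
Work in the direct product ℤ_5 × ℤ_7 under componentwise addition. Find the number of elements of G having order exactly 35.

24

An element (a,b) has order lcm(ord(a), ord(b)); count pairs with lcm equal to 35.
Enumerating gives 24 such elements.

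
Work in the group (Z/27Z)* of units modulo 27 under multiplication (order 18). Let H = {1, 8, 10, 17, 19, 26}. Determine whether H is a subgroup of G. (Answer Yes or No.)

|H| = 6 divides |G| = 18, consistent with Lagrange.
H contains the identity, every element's inverse is in H, and H is closed under ·: it is a subgroup.
In fact H = ⟨17⟩.

Yes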